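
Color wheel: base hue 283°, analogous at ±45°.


Base hue: 283°
Left analog: (283 - 45) mod 360 = 238°
Right analog: (283 + 45) mod 360 = 328°
Analogous hues = 238° and 328°


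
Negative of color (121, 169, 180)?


Invert: (255-R, 255-G, 255-B)
R: 255-121 = 134
G: 255-169 = 86
B: 255-180 = 75
= RGB(134, 86, 75)


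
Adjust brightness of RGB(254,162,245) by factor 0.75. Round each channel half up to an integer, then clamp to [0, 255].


Multiply each channel by 0.75, round half up, clamp to [0, 255]
R: 254×0.75 = 190.5 → round → 191
G: 162×0.75 = 121.5 → round → 122
B: 245×0.75 = 183.75 → round → 184
= RGB(191, 122, 184)


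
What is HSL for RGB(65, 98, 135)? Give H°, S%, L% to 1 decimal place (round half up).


Normalize: R'=65/255≈0.2549, G'=98/255≈0.3843, B'=135/255≈0.5294
Max=135/255, Min=65/255, Δ=Max-Min=70/255
L = (Max+Min)/2 = (135+65)/510 = 200/510 = 0.39215… → L = 39.2%
L ≤ 0.5 → S = Δ/(Max+Min) = 70/(135+65) = 70/200 = 0.35 → S = 35.0%
(the 1/255 factors cancel in S and H, so raw channel differences can be used)
Max is B' → H = 60 × ((R-G)/Δ + 4) = 60 × ((65-98)/70 + 4)
  -33/70 + 4 = -0.4714… + 4 = 3.5285…
  H = 60 × 3.5285… = 211.714…° → H = 211.7°
= HSL(211.7°, 35.0%, 39.2%)


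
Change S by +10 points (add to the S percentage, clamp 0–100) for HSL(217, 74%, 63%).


Original S = 74%
Adjustment = +10 percentage points
New S = 74 + (10) = 84
Clamp to [0, 100] → 84
= HSL(217°, 84%, 63%)


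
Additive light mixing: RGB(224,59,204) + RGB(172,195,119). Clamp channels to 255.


Additive: each channel = min(255, C₁+C₂)
R: 224+172 = 396 → 255
G: 59+195 = 254 → 254
B: 204+119 = 323 → 255
= RGB(255, 254, 255)


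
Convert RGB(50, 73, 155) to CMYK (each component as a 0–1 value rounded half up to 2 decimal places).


R'=50/255≈0.1961, G'=73/255≈0.2863, B'=155/255≈0.6078
K = 1 - max(R',G',B') = 1 - 155/255 = 100/255 = 0.39215… → 0.39
(1-R'-K)/(1-K) simplifies to (max-R)/max with max = 155:
C = (155-50)/155 = 105/155 = 0.67741… → 0.68
M = (155-73)/155 = 82/155 = 0.52903… → 0.53
Y = (155-155)/155 = 0/155 = 0 → 0.00
= CMYK(0.68, 0.53, 0.00, 0.39)


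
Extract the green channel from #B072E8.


Color: #B072E8
R = B0 = 176
G = 72 = 114
B = E8 = 232
Green = 114


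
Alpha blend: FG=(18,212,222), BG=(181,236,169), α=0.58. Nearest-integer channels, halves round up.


C = α×F + (1-α)×B, with 1-α = 0.42
R: 0.58×18 + 0.42×181 = 10.44 + 76.02 = 86.46 → 86
G: 0.58×212 + 0.42×236 = 122.96 + 99.12 = 222.08 → 222
B: 0.58×222 + 0.42×169 = 128.76 + 70.98 = 199.74 → 200
= RGB(86, 222, 200)


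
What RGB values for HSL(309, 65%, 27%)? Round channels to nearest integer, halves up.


H=309°, S=0.65, L=0.27
C = (1-|2L-1|)×S = (1-|-0.46|)×0.65 = 0.351
H' = H/60 = 309/60 ≈ 5.1500; X = C×(1-|H' mod 2 - 1|) = 0.29835
m = L - C/2 = 0.27 - 0.1755 = 0.0945
Sector ⌊H'⌋ = 5 → (R',G',B') = (0.351, 0.0, 0.29835)
RGB = ((R'+m)×255, (G'+m)×255, (B'+m)×255) = (113.6025, 24.0975, 100.17675)
Round half up → RGB(114, 24, 100)


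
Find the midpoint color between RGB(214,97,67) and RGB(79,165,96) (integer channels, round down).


Midpoint: each channel = ⌊(C₁+C₂)/2⌋
R: ⌊(214+79)/2⌋ = 146
G: ⌊(97+165)/2⌋ = 131
B: ⌊(67+96)/2⌋ = 81
= RGB(146, 131, 81)


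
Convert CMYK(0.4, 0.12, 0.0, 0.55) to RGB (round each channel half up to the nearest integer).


R = 255 × (1-C) × (1-K) = 255 × 0.60 × 0.45 = 68.85 → 69
G = 255 × (1-M) × (1-K) = 255 × 0.88 × 0.45 = 100.98 → 101
B = 255 × (1-Y) × (1-K) = 255 × 1.00 × 0.45 = 114.75 → 115
= RGB(69, 101, 115)


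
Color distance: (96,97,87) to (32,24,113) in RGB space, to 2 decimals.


d = √[(R₁-R₂)² + (G₁-G₂)² + (B₁-B₂)²]
d = √[(96-32)² + (97-24)² + (87-113)²]
d = √[4096 + 5329 + 676]
d = √10101
d ≈ 100.50


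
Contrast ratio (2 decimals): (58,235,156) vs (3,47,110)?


Linearize each sRGB channel c=v/255: c/12.92 if c ≤ 0.04045 else ((c+0.055)/1.055)^2.4
L = 0.2126×R_lin + 0.7152×G_lin + 0.0722×B_lin
Color 1 (58,235,156):
  R=58: 58/255≈0.2275 > 0.04045 → ((0.2275+0.055)/1.055)^2.4 ≈ 0.04231
  G=235: 235/255≈0.9216 > 0.04045 → ((0.9216+0.055)/1.055)^2.4 ≈ 0.83077
  B=156: 156/255≈0.6118 > 0.04045 → ((0.6118+0.055)/1.055)^2.4 ≈ 0.33245
  L1 = 0.2126×0.04231 + 0.7152×0.83077 + 0.0722×0.33245 ≈ 0.62717
Color 2 (3,47,110):
  R=3: 3/255≈0.0118 ≤ 0.04045 → 0.0118/12.92 ≈ 0.00091
  G=47: 47/255≈0.1843 > 0.04045 → ((0.1843+0.055)/1.055)^2.4 ≈ 0.02843
  B=110: 110/255≈0.4314 > 0.04045 → ((0.4314+0.055)/1.055)^2.4 ≈ 0.15593
  L2 = 0.2126×0.00091 + 0.7152×0.02843 + 0.0722×0.15593 ≈ 0.03178
Lighter = 0.62717, Darker = 0.03178
Ratio = (L_lighter + 0.05) / (L_darker + 0.05)
Ratio = (0.62717 + 0.05) / (0.03178 + 0.05) = 0.67717 / 0.08178 ≈ 8.2801
Ratio ≈ 8.28:1


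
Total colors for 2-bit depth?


Colors = 2^bits = 2^2
= 4 colors


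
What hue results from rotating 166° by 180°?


New hue = (H + rotation) mod 360
New hue = (166 + 180) mod 360
= 346 mod 360
= 346°


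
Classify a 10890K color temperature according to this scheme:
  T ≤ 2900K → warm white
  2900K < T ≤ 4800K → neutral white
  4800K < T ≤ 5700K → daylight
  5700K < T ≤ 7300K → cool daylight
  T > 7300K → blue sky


Temperature: 10890K
10890K > 7300K → blue sky
Classification: blue sky


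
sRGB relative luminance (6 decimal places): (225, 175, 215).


Linearize each channel (sRGB transfer function): c = v/255; c_lin = c/12.92 if c ≤ 0.04045, else ((c+0.055)/1.055)^2.4
  R: 225/255 ≈ 0.882353 > 0.04045 → ((0.882353+0.055)/1.055)^2.4 ≈ 0.752942
  G: 175/255 ≈ 0.686275 > 0.04045 → ((0.686275+0.055)/1.055)^2.4 ≈ 0.428690
  B: 215/255 ≈ 0.843137 > 0.04045 → ((0.843137+0.055)/1.055)^2.4 ≈ 0.679542
R_lin = 0.752942, G_lin = 0.428690, B_lin = 0.679542
L = 0.2126×R + 0.7152×G + 0.0722×B
L = 0.2126×0.752942 + 0.7152×0.428690 + 0.0722×0.679542
L ≈ 0.515738


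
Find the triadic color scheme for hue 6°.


Triadic: equally spaced at 120° intervals
H1 = 6°
H2 = (6 + 120) mod 360 = 126°
H3 = (6 + 240) mod 360 = 246°
Triadic = 6°, 126°, 246°


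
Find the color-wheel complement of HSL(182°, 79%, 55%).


Complement = opposite side of color wheel = hue + 180°
H' = (182 + 180) mod 360 = 2°
S and L unchanged.
= HSL(2°, 79%, 55%)


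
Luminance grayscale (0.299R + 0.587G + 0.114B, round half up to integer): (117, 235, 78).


Gray = 0.299×R + 0.587×G + 0.114×B
Gray = 0.299×117 + 0.587×235 + 0.114×78
Gray = 34.983 + 137.945 + 8.892
Gray = 181.820 → round half up → 182
Gray = 182


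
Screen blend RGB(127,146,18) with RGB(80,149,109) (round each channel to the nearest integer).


Screen: C = 255 - (255-A)×(255-B)/255, rounded to nearest integer
R: 255 - (255-127)×(255-80)/255 = 255 - 22400/255 ≈ 255 - 87.843 = 167.157 → 167
G: 255 - (255-146)×(255-149)/255 = 255 - 11554/255 ≈ 255 - 45.310 = 209.690 → 210
B: 255 - (255-18)×(255-109)/255 = 255 - 34602/255 ≈ 255 - 135.694 = 119.306 → 119
= RGB(167, 210, 119)


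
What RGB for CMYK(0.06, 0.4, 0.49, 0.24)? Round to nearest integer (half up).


R = 255 × (1-C) × (1-K) = 255 × 0.94 × 0.76 = 182.172 → 182
G = 255 × (1-M) × (1-K) = 255 × 0.60 × 0.76 = 116.28 → 116
B = 255 × (1-Y) × (1-K) = 255 × 0.51 × 0.76 = 98.838 → 99
= RGB(182, 116, 99)


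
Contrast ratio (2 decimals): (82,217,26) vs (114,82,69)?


Linearize each sRGB channel c=v/255: c/12.92 if c ≤ 0.04045 else ((c+0.055)/1.055)^2.4
L = 0.2126×R_lin + 0.7152×G_lin + 0.0722×B_lin
Color 1 (82,217,26):
  R=82: 82/255≈0.3216 > 0.04045 → ((0.3216+0.055)/1.055)^2.4 ≈ 0.08438
  G=217: 217/255≈0.8510 > 0.04045 → ((0.8510+0.055)/1.055)^2.4 ≈ 0.69387
  B=26: 26/255≈0.1020 > 0.04045 → ((0.1020+0.055)/1.055)^2.4 ≈ 0.01033
  L1 = 0.2126×0.08438 + 0.7152×0.69387 + 0.0722×0.01033 ≈ 0.51494
Color 2 (114,82,69):
  R=114: 114/255≈0.4471 > 0.04045 → ((0.4471+0.055)/1.055)^2.4 ≈ 0.16827
  G=82: 82/255≈0.3216 > 0.04045 → ((0.3216+0.055)/1.055)^2.4 ≈ 0.08438
  B=69: 69/255≈0.2706 > 0.04045 → ((0.2706+0.055)/1.055)^2.4 ≈ 0.05951
  L2 = 0.2126×0.16827 + 0.7152×0.08438 + 0.0722×0.05951 ≈ 0.10042
Lighter = 0.51494, Darker = 0.10042
Ratio = (L_lighter + 0.05) / (L_darker + 0.05)
Ratio = (0.51494 + 0.05) / (0.10042 + 0.05) = 0.56494 / 0.15042 ≈ 3.7558
Ratio ≈ 3.76:1


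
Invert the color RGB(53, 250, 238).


Invert: (255-R, 255-G, 255-B)
R: 255-53 = 202
G: 255-250 = 5
B: 255-238 = 17
= RGB(202, 5, 17)


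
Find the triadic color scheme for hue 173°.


Triadic: equally spaced at 120° intervals
H1 = 173°
H2 = (173 + 120) mod 360 = 293°
H3 = (173 + 240) mod 360 = 53°
Triadic = 173°, 293°, 53°


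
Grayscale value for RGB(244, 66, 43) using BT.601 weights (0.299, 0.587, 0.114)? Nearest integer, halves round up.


Gray = 0.299×R + 0.587×G + 0.114×B
Gray = 0.299×244 + 0.587×66 + 0.114×43
Gray = 72.956 + 38.742 + 4.902
Gray = 116.600 → round half up → 117
Gray = 117


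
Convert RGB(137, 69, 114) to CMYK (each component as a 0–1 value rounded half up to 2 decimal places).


R'=137/255≈0.5373, G'=69/255≈0.2706, B'=114/255≈0.4471
K = 1 - max(R',G',B') = 1 - 137/255 = 118/255 = 0.46274… → 0.46
(1-R'-K)/(1-K) simplifies to (max-R)/max with max = 137:
C = (137-137)/137 = 0/137 = 0 → 0.00
M = (137-69)/137 = 68/137 = 0.49635… → 0.50
Y = (137-114)/137 = 23/137 = 0.16788… → 0.17
= CMYK(0.00, 0.50, 0.17, 0.46)


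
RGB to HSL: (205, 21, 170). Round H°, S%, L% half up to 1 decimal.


Normalize: R'=205/255≈0.8039, G'=21/255≈0.0824, B'=170/255≈0.6667
Max=205/255, Min=21/255, Δ=Max-Min=184/255
L = (Max+Min)/2 = (205+21)/510 = 226/510 = 0.44313… → L = 44.3%
L ≤ 0.5 → S = Δ/(Max+Min) = 184/(205+21) = 184/226 = 0.81415… → S = 81.4%
(the 1/255 factors cancel in S and H, so raw channel differences can be used)
Max is R' → H = 60 × (((G-B)/Δ) mod 6) = 60 × (((21-170)/184) mod 6)
  (-149)/184 = -0.8097…; negative, so add 6 → 5.1902…
  H = 60 × 5.1902… = 311.413…° → H = 311.4°
= HSL(311.4°, 81.4%, 44.3%)


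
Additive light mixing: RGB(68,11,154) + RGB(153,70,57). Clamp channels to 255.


Additive: each channel = min(255, C₁+C₂)
R: 68+153 = 221 → 221
G: 11+70 = 81 → 81
B: 154+57 = 211 → 211
= RGB(221, 81, 211)


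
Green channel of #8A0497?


Color: #8A0497
R = 8A = 138
G = 04 = 4
B = 97 = 151
Green = 4


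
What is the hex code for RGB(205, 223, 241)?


R = 205 → CD (hex)
G = 223 → DF (hex)
B = 241 → F1 (hex)
Hex = #CDDFF1


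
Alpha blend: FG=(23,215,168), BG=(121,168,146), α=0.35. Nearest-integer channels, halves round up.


C = α×F + (1-α)×B, with 1-α = 0.65
R: 0.35×23 + 0.65×121 = 8.05 + 78.65 = 86.70 → 87
G: 0.35×215 + 0.65×168 = 75.25 + 109.20 = 184.45 → 184
B: 0.35×168 + 0.65×146 = 58.80 + 94.90 = 153.70 → 154
= RGB(87, 184, 154)


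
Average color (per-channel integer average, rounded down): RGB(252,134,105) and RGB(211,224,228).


Midpoint: each channel = ⌊(C₁+C₂)/2⌋
R: ⌊(252+211)/2⌋ = 231
G: ⌊(134+224)/2⌋ = 179
B: ⌊(105+228)/2⌋ = 166
= RGB(231, 179, 166)


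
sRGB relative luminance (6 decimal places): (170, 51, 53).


Linearize each channel (sRGB transfer function): c = v/255; c_lin = c/12.92 if c ≤ 0.04045, else ((c+0.055)/1.055)^2.4
  R: 170/255 ≈ 0.666667 > 0.04045 → ((0.666667+0.055)/1.055)^2.4 ≈ 0.401978
  G: 51/255 ≈ 0.200000 > 0.04045 → ((0.200000+0.055)/1.055)^2.4 ≈ 0.033105
  B: 53/255 ≈ 0.207843 > 0.04045 → ((0.207843+0.055)/1.055)^2.4 ≈ 0.035601
R_lin = 0.401978, G_lin = 0.033105, B_lin = 0.035601
L = 0.2126×R + 0.7152×G + 0.0722×B
L = 0.2126×0.401978 + 0.7152×0.033105 + 0.0722×0.035601
L ≈ 0.111707


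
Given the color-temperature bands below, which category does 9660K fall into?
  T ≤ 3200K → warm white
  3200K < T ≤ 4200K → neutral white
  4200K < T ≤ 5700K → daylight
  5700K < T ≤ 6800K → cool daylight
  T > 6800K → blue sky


Temperature: 9660K
9660K > 6800K → blue sky
Classification: blue sky


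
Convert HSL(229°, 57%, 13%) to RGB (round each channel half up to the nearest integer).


H=229°, S=0.57, L=0.13
C = (1-|2L-1|)×S = (1-|-0.74|)×0.57 = 0.1482
H' = H/60 = 229/60 ≈ 3.8167; X = C×(1-|H' mod 2 - 1|) = 0.02717
m = L - C/2 = 0.13 - 0.0741 = 0.0559
Sector ⌊H'⌋ = 3 → (R',G',B') = (0.0, 0.02717, 0.1482)
RGB = ((R'+m)×255, (G'+m)×255, (B'+m)×255) = (14.2545, 21.18285, 52.0455)
Round half up → RGB(14, 21, 52)


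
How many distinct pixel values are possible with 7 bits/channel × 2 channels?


Total bits = 7 bits/channel × 2 channels = 14 bits
Distinct pixel values = 2^14
= 16,384 pixel values


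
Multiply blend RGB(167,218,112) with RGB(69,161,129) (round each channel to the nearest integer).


Multiply: C = A×B/255, rounded to nearest integer
R: 167×69/255 = 11523/255 ≈ 45.188 → 45
G: 218×161/255 = 35098/255 ≈ 137.639 → 138
B: 112×129/255 = 14448/255 ≈ 56.659 → 57
= RGB(45, 138, 57)


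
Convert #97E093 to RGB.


97 → 151 (R)
E0 → 224 (G)
93 → 147 (B)
= RGB(151, 224, 147)


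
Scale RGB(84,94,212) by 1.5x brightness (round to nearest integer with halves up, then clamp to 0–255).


Multiply each channel by 1.5, round half up, clamp to [0, 255]
R: 84×1.5 = 126
G: 94×1.5 = 141
B: 212×1.5 = 318 → clamp → 255
= RGB(126, 141, 255)


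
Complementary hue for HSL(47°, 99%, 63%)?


Complement = opposite side of color wheel = hue + 180°
H' = (47 + 180) mod 360 = 227°
S and L unchanged.
= HSL(227°, 99%, 63%)


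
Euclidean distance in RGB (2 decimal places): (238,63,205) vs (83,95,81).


d = √[(R₁-R₂)² + (G₁-G₂)² + (B₁-B₂)²]
d = √[(238-83)² + (63-95)² + (205-81)²]
d = √[24025 + 1024 + 15376]
d = √40425
d ≈ 201.06


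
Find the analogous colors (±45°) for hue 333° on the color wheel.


Base hue: 333°
Left analog: (333 - 45) mod 360 = 288°
Right analog: (333 + 45) mod 360 = 18°
Analogous hues = 288° and 18°


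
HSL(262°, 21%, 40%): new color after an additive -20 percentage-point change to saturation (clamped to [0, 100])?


Original S = 21%
Adjustment = -20 percentage points
New S = 21 + (-20) = 1
Clamp to [0, 100] → 1
= HSL(262°, 1%, 40%)


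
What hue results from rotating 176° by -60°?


New hue = (H + rotation) mod 360
New hue = (176 -60) mod 360
= 116 mod 360
= 116°


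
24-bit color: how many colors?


Colors = 2^bits = 2^24
= 16,777,216 colors


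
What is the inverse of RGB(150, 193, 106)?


Invert: (255-R, 255-G, 255-B)
R: 255-150 = 105
G: 255-193 = 62
B: 255-106 = 149
= RGB(105, 62, 149)


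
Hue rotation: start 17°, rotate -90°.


New hue = (H + rotation) mod 360
New hue = (17 -90) mod 360
= -73 mod 360
= 287°


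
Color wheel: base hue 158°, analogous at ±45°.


Base hue: 158°
Left analog: (158 - 45) mod 360 = 113°
Right analog: (158 + 45) mod 360 = 203°
Analogous hues = 113° and 203°


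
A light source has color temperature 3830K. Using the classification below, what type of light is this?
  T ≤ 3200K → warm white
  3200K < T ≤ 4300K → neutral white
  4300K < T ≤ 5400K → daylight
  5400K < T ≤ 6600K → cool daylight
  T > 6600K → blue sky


Temperature: 3830K
3200K < 3830K ≤ 4300K → neutral white
Classification: neutral white


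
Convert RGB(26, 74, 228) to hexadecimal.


R = 26 → 1A (hex)
G = 74 → 4A (hex)
B = 228 → E4 (hex)
Hex = #1A4AE4


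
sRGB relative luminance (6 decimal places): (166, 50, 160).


Linearize each channel (sRGB transfer function): c = v/255; c_lin = c/12.92 if c ≤ 0.04045, else ((c+0.055)/1.055)^2.4
  R: 166/255 ≈ 0.650980 > 0.04045 → ((0.650980+0.055)/1.055)^2.4 ≈ 0.381326
  G: 50/255 ≈ 0.196078 > 0.04045 → ((0.196078+0.055)/1.055)^2.4 ≈ 0.031896
  B: 160/255 ≈ 0.627451 > 0.04045 → ((0.627451+0.055)/1.055)^2.4 ≈ 0.351533
R_lin = 0.381326, G_lin = 0.031896, B_lin = 0.351533
L = 0.2126×R + 0.7152×G + 0.0722×B
L = 0.2126×0.381326 + 0.7152×0.031896 + 0.0722×0.351533
L ≈ 0.129263


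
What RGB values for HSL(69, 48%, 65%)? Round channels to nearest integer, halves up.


H=69°, S=0.48, L=0.65
C = (1-|2L-1|)×S = (1-|0.30|)×0.48 = 0.336
H' = H/60 = 69/60 ≈ 1.1500; X = C×(1-|H' mod 2 - 1|) = 0.2856
m = L - C/2 = 0.65 - 0.168 = 0.482
Sector ⌊H'⌋ = 1 → (R',G',B') = (0.2856, 0.336, 0.0)
RGB = ((R'+m)×255, (G'+m)×255, (B'+m)×255) = (195.738, 208.59, 122.91)
Round half up → RGB(196, 209, 123)


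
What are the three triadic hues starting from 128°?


Triadic: equally spaced at 120° intervals
H1 = 128°
H2 = (128 + 120) mod 360 = 248°
H3 = (128 + 240) mod 360 = 8°
Triadic = 128°, 248°, 8°


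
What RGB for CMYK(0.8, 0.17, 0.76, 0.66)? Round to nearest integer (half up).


R = 255 × (1-C) × (1-K) = 255 × 0.20 × 0.34 = 17.34 → 17
G = 255 × (1-M) × (1-K) = 255 × 0.83 × 0.34 = 71.961 → 72
B = 255 × (1-Y) × (1-K) = 255 × 0.24 × 0.34 = 20.808 → 21
= RGB(17, 72, 21)


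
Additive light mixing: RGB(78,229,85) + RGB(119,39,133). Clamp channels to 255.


Additive: each channel = min(255, C₁+C₂)
R: 78+119 = 197 → 197
G: 229+39 = 268 → 255
B: 85+133 = 218 → 218
= RGB(197, 255, 218)


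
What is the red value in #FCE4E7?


Color: #FCE4E7
R = FC = 252
G = E4 = 228
B = E7 = 231
Red = 252


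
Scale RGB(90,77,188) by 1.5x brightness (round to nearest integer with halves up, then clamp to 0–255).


Multiply each channel by 1.5, round half up, clamp to [0, 255]
R: 90×1.5 = 135
G: 77×1.5 = 115.5 → round → 116
B: 188×1.5 = 282 → clamp → 255
= RGB(135, 116, 255)


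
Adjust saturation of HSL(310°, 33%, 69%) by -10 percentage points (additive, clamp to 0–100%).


Original S = 33%
Adjustment = -10 percentage points
New S = 33 + (-10) = 23
Clamp to [0, 100] → 23
= HSL(310°, 23%, 69%)


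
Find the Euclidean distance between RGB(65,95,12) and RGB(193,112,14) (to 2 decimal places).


d = √[(R₁-R₂)² + (G₁-G₂)² + (B₁-B₂)²]
d = √[(65-193)² + (95-112)² + (12-14)²]
d = √[16384 + 289 + 4]
d = √16677
d ≈ 129.14


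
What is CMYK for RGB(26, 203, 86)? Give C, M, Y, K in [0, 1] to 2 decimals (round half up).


R'=26/255≈0.1020, G'=203/255≈0.7961, B'=86/255≈0.3373
K = 1 - max(R',G',B') = 1 - 203/255 = 52/255 = 0.20392… → 0.20
(1-R'-K)/(1-K) simplifies to (max-R)/max with max = 203:
C = (203-26)/203 = 177/203 = 0.87192… → 0.87
M = (203-203)/203 = 0/203 = 0 → 0.00
Y = (203-86)/203 = 117/203 = 0.57635… → 0.58
= CMYK(0.87, 0.00, 0.58, 0.20)


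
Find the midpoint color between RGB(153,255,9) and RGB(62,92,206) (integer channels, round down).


Midpoint: each channel = ⌊(C₁+C₂)/2⌋
R: ⌊(153+62)/2⌋ = 107
G: ⌊(255+92)/2⌋ = 173
B: ⌊(9+206)/2⌋ = 107
= RGB(107, 173, 107)


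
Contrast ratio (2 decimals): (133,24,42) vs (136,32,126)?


Linearize each sRGB channel c=v/255: c/12.92 if c ≤ 0.04045 else ((c+0.055)/1.055)^2.4
L = 0.2126×R_lin + 0.7152×G_lin + 0.0722×B_lin
Color 1 (133,24,42):
  R=133: 133/255≈0.5216 > 0.04045 → ((0.5216+0.055)/1.055)^2.4 ≈ 0.23455
  G=24: 24/255≈0.0941 > 0.04045 → ((0.0941+0.055)/1.055)^2.4 ≈ 0.00913
  B=42: 42/255≈0.1647 > 0.04045 → ((0.1647+0.055)/1.055)^2.4 ≈ 0.02315
  L1 = 0.2126×0.23455 + 0.7152×0.00913 + 0.0722×0.02315 ≈ 0.05807
Color 2 (136,32,126):
  R=136: 136/255≈0.5333 > 0.04045 → ((0.5333+0.055)/1.055)^2.4 ≈ 0.24620
  G=32: 32/255≈0.1255 > 0.04045 → ((0.1255+0.055)/1.055)^2.4 ≈ 0.01444
  B=126: 126/255≈0.4941 > 0.04045 → ((0.4941+0.055)/1.055)^2.4 ≈ 0.20864
  L2 = 0.2126×0.24620 + 0.7152×0.01444 + 0.0722×0.20864 ≈ 0.07774
Lighter = 0.07774, Darker = 0.05807
Ratio = (L_lighter + 0.05) / (L_darker + 0.05)
Ratio = (0.07774 + 0.05) / (0.05807 + 0.05) = 0.12774 / 0.10807 ≈ 1.1820
Ratio ≈ 1.18:1


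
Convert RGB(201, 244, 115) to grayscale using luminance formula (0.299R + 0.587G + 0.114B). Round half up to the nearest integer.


Gray = 0.299×R + 0.587×G + 0.114×B
Gray = 0.299×201 + 0.587×244 + 0.114×115
Gray = 60.099 + 143.228 + 13.110
Gray = 216.437 → round half up → 216
Gray = 216


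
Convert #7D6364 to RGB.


7D → 125 (R)
63 → 99 (G)
64 → 100 (B)
= RGB(125, 99, 100)


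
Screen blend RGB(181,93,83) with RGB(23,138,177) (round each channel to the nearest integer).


Screen: C = 255 - (255-A)×(255-B)/255, rounded to nearest integer
R: 255 - (255-181)×(255-23)/255 = 255 - 17168/255 ≈ 255 - 67.325 = 187.675 → 188
G: 255 - (255-93)×(255-138)/255 = 255 - 18954/255 ≈ 255 - 74.329 = 180.671 → 181
B: 255 - (255-83)×(255-177)/255 = 255 - 13416/255 ≈ 255 - 52.612 = 202.388 → 202
= RGB(188, 181, 202)


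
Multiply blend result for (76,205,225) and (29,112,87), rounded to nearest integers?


Multiply: C = A×B/255, rounded to nearest integer
R: 76×29/255 = 2204/255 ≈ 8.643 → 9
G: 205×112/255 = 22960/255 ≈ 90.039 → 90
B: 225×87/255 = 19575/255 ≈ 76.765 → 77
= RGB(9, 90, 77)


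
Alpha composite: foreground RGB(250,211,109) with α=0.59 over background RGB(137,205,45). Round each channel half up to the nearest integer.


C = α×F + (1-α)×B, with 1-α = 0.41
R: 0.59×250 + 0.41×137 = 147.50 + 56.17 = 203.67 → 204
G: 0.59×211 + 0.41×205 = 124.49 + 84.05 = 208.54 → 209
B: 0.59×109 + 0.41×45 = 64.31 + 18.45 = 82.76 → 83
= RGB(204, 209, 83)


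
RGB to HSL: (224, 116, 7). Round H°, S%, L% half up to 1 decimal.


Normalize: R'=224/255≈0.8784, G'=116/255≈0.4549, B'=7/255≈0.0275
Max=224/255, Min=7/255, Δ=Max-Min=217/255
L = (Max+Min)/2 = (224+7)/510 = 231/510 = 0.45294… → L = 45.3%
L ≤ 0.5 → S = Δ/(Max+Min) = 217/(224+7) = 217/231 = 0.93939… → S = 93.9%
(the 1/255 factors cancel in S and H, so raw channel differences can be used)
Max is R' → H = 60 × (((G-B)/Δ) mod 6) = 60 × (((116-7)/217) mod 6)
  109/217 = 0.5023…
  H = 60 × 0.5023… = 30.138…° → H = 30.1°
= HSL(30.1°, 93.9%, 45.3%)


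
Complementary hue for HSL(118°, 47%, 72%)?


Complement = opposite side of color wheel = hue + 180°
H' = (118 + 180) mod 360 = 298°
S and L unchanged.
= HSL(298°, 47%, 72%)


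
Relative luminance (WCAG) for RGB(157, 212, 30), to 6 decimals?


Linearize each channel (sRGB transfer function): c = v/255; c_lin = c/12.92 if c ≤ 0.04045, else ((c+0.055)/1.055)^2.4
  R: 157/255 ≈ 0.615686 > 0.04045 → ((0.615686+0.055)/1.055)^2.4 ≈ 0.337164
  G: 212/255 ≈ 0.831373 > 0.04045 → ((0.831373+0.055)/1.055)^2.4 ≈ 0.658375
  B: 30/255 ≈ 0.117647 > 0.04045 → ((0.117647+0.055)/1.055)^2.4 ≈ 0.012983
R_lin = 0.337164, G_lin = 0.658375, B_lin = 0.012983
L = 0.2126×R + 0.7152×G + 0.0722×B
L = 0.2126×0.337164 + 0.7152×0.658375 + 0.0722×0.012983
L ≈ 0.543488


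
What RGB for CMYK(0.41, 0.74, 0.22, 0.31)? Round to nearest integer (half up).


R = 255 × (1-C) × (1-K) = 255 × 0.59 × 0.69 = 103.8105 → 104
G = 255 × (1-M) × (1-K) = 255 × 0.26 × 0.69 = 45.747 → 46
B = 255 × (1-Y) × (1-K) = 255 × 0.78 × 0.69 = 137.241 → 137
= RGB(104, 46, 137)


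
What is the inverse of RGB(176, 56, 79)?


Invert: (255-R, 255-G, 255-B)
R: 255-176 = 79
G: 255-56 = 199
B: 255-79 = 176
= RGB(79, 199, 176)


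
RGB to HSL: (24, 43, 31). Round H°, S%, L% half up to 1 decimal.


Normalize: R'=24/255≈0.0941, G'=43/255≈0.1686, B'=31/255≈0.1216
Max=43/255, Min=24/255, Δ=Max-Min=19/255
L = (Max+Min)/2 = (43+24)/510 = 67/510 = 0.13137… → L = 13.1%
L ≤ 0.5 → S = Δ/(Max+Min) = 19/(43+24) = 19/67 = 0.28358… → S = 28.4%
(the 1/255 factors cancel in S and H, so raw channel differences can be used)
Max is G' → H = 60 × ((B-R)/Δ + 2) = 60 × ((31-24)/19 + 2)
  7/19 + 2 = 0.3684… + 2 = 2.3684…
  H = 60 × 2.3684… = 142.105…° → H = 142.1°
= HSL(142.1°, 28.4%, 13.1%)


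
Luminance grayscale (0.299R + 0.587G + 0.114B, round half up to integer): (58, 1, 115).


Gray = 0.299×R + 0.587×G + 0.114×B
Gray = 0.299×58 + 0.587×1 + 0.114×115
Gray = 17.342 + 0.587 + 13.110
Gray = 31.039 → round half up → 31
Gray = 31


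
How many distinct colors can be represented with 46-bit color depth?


Colors = 2^bits = 2^46
= 70,368,744,177,664 colors


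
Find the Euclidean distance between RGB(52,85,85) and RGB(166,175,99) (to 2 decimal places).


d = √[(R₁-R₂)² + (G₁-G₂)² + (B₁-B₂)²]
d = √[(52-166)² + (85-175)² + (85-99)²]
d = √[12996 + 8100 + 196]
d = √21292
d ≈ 145.92


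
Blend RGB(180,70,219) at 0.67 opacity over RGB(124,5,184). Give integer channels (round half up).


C = α×F + (1-α)×B, with 1-α = 0.33
R: 0.67×180 + 0.33×124 = 120.60 + 40.92 = 161.52 → 162
G: 0.67×70 + 0.33×5 = 46.90 + 1.65 = 48.55 → 49
B: 0.67×219 + 0.33×184 = 146.73 + 60.72 = 207.45 → 207
= RGB(162, 49, 207)


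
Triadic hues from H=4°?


Triadic: equally spaced at 120° intervals
H1 = 4°
H2 = (4 + 120) mod 360 = 124°
H3 = (4 + 240) mod 360 = 244°
Triadic = 4°, 124°, 244°


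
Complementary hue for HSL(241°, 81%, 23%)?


Complement = opposite side of color wheel = hue + 180°
H' = (241 + 180) mod 360 = 61°
S and L unchanged.
= HSL(61°, 81%, 23%)


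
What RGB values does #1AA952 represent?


1A → 26 (R)
A9 → 169 (G)
52 → 82 (B)
= RGB(26, 169, 82)


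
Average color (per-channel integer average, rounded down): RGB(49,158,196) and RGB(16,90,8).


Midpoint: each channel = ⌊(C₁+C₂)/2⌋
R: ⌊(49+16)/2⌋ = 32
G: ⌊(158+90)/2⌋ = 124
B: ⌊(196+8)/2⌋ = 102
= RGB(32, 124, 102)


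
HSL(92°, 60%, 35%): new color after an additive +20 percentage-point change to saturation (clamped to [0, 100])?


Original S = 60%
Adjustment = +20 percentage points
New S = 60 + (20) = 80
Clamp to [0, 100] → 80
= HSL(92°, 80%, 35%)


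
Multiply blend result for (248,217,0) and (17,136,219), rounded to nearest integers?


Multiply: C = A×B/255, rounded to nearest integer
R: 248×17/255 = 4216/255 ≈ 16.533 → 17
G: 217×136/255 = 29512/255 ≈ 115.733 → 116
B: 0×219/255 = 0/255 ≈ 0.000 → 0
= RGB(17, 116, 0)


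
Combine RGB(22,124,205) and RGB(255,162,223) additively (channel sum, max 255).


Additive: each channel = min(255, C₁+C₂)
R: 22+255 = 277 → 255
G: 124+162 = 286 → 255
B: 205+223 = 428 → 255
= RGB(255, 255, 255)


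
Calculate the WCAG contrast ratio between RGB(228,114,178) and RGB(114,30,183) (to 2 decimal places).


Linearize each sRGB channel c=v/255: c/12.92 if c ≤ 0.04045 else ((c+0.055)/1.055)^2.4
L = 0.2126×R_lin + 0.7152×G_lin + 0.0722×B_lin
Color 1 (228,114,178):
  R=228: 228/255≈0.8941 > 0.04045 → ((0.8941+0.055)/1.055)^2.4 ≈ 0.77582
  G=114: 114/255≈0.4471 > 0.04045 → ((0.4471+0.055)/1.055)^2.4 ≈ 0.16827
  B=178: 178/255≈0.6980 > 0.04045 → ((0.6980+0.055)/1.055)^2.4 ≈ 0.44520
  L1 = 0.2126×0.77582 + 0.7152×0.16827 + 0.0722×0.44520 ≈ 0.31743
Color 2 (114,30,183):
  R=114: 114/255≈0.4471 > 0.04045 → ((0.4471+0.055)/1.055)^2.4 ≈ 0.16827
  G=30: 30/255≈0.1176 > 0.04045 → ((0.1176+0.055)/1.055)^2.4 ≈ 0.01298
  B=183: 183/255≈0.7176 > 0.04045 → ((0.7176+0.055)/1.055)^2.4 ≈ 0.47353
  L2 = 0.2126×0.16827 + 0.7152×0.01298 + 0.0722×0.47353 ≈ 0.07925
Lighter = 0.31743, Darker = 0.07925
Ratio = (L_lighter + 0.05) / (L_darker + 0.05)
Ratio = (0.31743 + 0.05) / (0.07925 + 0.05) = 0.36743 / 0.12925 ≈ 2.8428
Ratio ≈ 2.84:1


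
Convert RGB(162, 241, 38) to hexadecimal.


R = 162 → A2 (hex)
G = 241 → F1 (hex)
B = 38 → 26 (hex)
Hex = #A2F126


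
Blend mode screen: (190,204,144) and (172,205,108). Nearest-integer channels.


Screen: C = 255 - (255-A)×(255-B)/255, rounded to nearest integer
R: 255 - (255-190)×(255-172)/255 = 255 - 5395/255 ≈ 255 - 21.157 = 233.843 → 234
G: 255 - (255-204)×(255-205)/255 = 255 - 2550/255 ≈ 255 - 10.000 = 245.000 → 245
B: 255 - (255-144)×(255-108)/255 = 255 - 16317/255 ≈ 255 - 63.988 = 191.012 → 191
= RGB(234, 245, 191)


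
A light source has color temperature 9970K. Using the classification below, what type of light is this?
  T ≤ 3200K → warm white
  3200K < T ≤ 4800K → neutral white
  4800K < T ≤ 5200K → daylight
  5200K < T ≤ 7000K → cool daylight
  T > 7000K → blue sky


Temperature: 9970K
9970K > 7000K → blue sky
Classification: blue sky


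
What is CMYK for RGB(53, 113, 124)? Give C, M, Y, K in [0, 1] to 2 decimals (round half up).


R'=53/255≈0.2078, G'=113/255≈0.4431, B'=124/255≈0.4863
K = 1 - max(R',G',B') = 1 - 124/255 = 131/255 = 0.51372… → 0.51
(1-R'-K)/(1-K) simplifies to (max-R)/max with max = 124:
C = (124-53)/124 = 71/124 = 0.57258… → 0.57
M = (124-113)/124 = 11/124 = 0.08870… → 0.09
Y = (124-124)/124 = 0/124 = 0 → 0.00
= CMYK(0.57, 0.09, 0.00, 0.51)


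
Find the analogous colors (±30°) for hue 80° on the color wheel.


Base hue: 80°
Left analog: (80 - 30) mod 360 = 50°
Right analog: (80 + 30) mod 360 = 110°
Analogous hues = 50° and 110°


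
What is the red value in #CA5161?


Color: #CA5161
R = CA = 202
G = 51 = 81
B = 61 = 97
Red = 202


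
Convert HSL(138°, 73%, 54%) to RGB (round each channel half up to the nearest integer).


H=138°, S=0.73, L=0.54
C = (1-|2L-1|)×S = (1-|0.08|)×0.73 = 0.6716
H' = H/60 = 138/60 ≈ 2.3000; X = C×(1-|H' mod 2 - 1|) = 0.20148
m = L - C/2 = 0.54 - 0.3358 = 0.2042
Sector ⌊H'⌋ = 2 → (R',G',B') = (0.0, 0.6716, 0.20148)
RGB = ((R'+m)×255, (G'+m)×255, (B'+m)×255) = (52.071, 223.329, 103.4484)
Round half up → RGB(52, 223, 103)


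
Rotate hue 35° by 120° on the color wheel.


New hue = (H + rotation) mod 360
New hue = (35 + 120) mod 360
= 155 mod 360
= 155°


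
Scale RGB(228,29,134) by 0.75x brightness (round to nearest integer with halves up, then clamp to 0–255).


Multiply each channel by 0.75, round half up, clamp to [0, 255]
R: 228×0.75 = 171
G: 29×0.75 = 21.75 → round → 22
B: 134×0.75 = 100.5 → round → 101
= RGB(171, 22, 101)


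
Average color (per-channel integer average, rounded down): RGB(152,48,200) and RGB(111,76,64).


Midpoint: each channel = ⌊(C₁+C₂)/2⌋
R: ⌊(152+111)/2⌋ = 131
G: ⌊(48+76)/2⌋ = 62
B: ⌊(200+64)/2⌋ = 132
= RGB(131, 62, 132)


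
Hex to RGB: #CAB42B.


CA → 202 (R)
B4 → 180 (G)
2B → 43 (B)
= RGB(202, 180, 43)


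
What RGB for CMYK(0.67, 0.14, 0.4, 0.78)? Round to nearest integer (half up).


R = 255 × (1-C) × (1-K) = 255 × 0.33 × 0.22 = 18.513 → 19
G = 255 × (1-M) × (1-K) = 255 × 0.86 × 0.22 = 48.246 → 48
B = 255 × (1-Y) × (1-K) = 255 × 0.60 × 0.22 = 33.66 → 34
= RGB(19, 48, 34)


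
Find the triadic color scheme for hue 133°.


Triadic: equally spaced at 120° intervals
H1 = 133°
H2 = (133 + 120) mod 360 = 253°
H3 = (133 + 240) mod 360 = 13°
Triadic = 133°, 253°, 13°


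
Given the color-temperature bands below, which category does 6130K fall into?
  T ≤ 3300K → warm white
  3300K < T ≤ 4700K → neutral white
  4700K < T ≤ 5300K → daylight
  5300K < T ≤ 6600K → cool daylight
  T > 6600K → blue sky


Temperature: 6130K
5300K < 6130K ≤ 6600K → cool daylight
Classification: cool daylight


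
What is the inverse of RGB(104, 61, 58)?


Invert: (255-R, 255-G, 255-B)
R: 255-104 = 151
G: 255-61 = 194
B: 255-58 = 197
= RGB(151, 194, 197)


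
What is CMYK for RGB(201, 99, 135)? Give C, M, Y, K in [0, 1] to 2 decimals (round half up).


R'=201/255≈0.7882, G'=99/255≈0.3882, B'=135/255≈0.5294
K = 1 - max(R',G',B') = 1 - 201/255 = 54/255 = 0.21176… → 0.21
(1-R'-K)/(1-K) simplifies to (max-R)/max with max = 201:
C = (201-201)/201 = 0/201 = 0 → 0.00
M = (201-99)/201 = 102/201 = 0.50746… → 0.51
Y = (201-135)/201 = 66/201 = 0.32835… → 0.33
= CMYK(0.00, 0.51, 0.33, 0.21)


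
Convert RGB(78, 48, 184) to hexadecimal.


R = 78 → 4E (hex)
G = 48 → 30 (hex)
B = 184 → B8 (hex)
Hex = #4E30B8


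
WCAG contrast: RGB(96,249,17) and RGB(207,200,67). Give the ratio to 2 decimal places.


Linearize each sRGB channel c=v/255: c/12.92 if c ≤ 0.04045 else ((c+0.055)/1.055)^2.4
L = 0.2126×R_lin + 0.7152×G_lin + 0.0722×B_lin
Color 1 (96,249,17):
  R=96: 96/255≈0.3765 > 0.04045 → ((0.3765+0.055)/1.055)^2.4 ≈ 0.11697
  G=249: 249/255≈0.9765 > 0.04045 → ((0.9765+0.055)/1.055)^2.4 ≈ 0.94731
  B=17: 17/255≈0.0667 > 0.04045 → ((0.0667+0.055)/1.055)^2.4 ≈ 0.00561
  L1 = 0.2126×0.11697 + 0.7152×0.94731 + 0.0722×0.00561 ≈ 0.70279
Color 2 (207,200,67):
  R=207: 207/255≈0.8118 > 0.04045 → ((0.8118+0.055)/1.055)^2.4 ≈ 0.62396
  G=200: 200/255≈0.7843 > 0.04045 → ((0.7843+0.055)/1.055)^2.4 ≈ 0.57758
  B=67: 67/255≈0.2627 > 0.04045 → ((0.2627+0.055)/1.055)^2.4 ≈ 0.05613
  L2 = 0.2126×0.62396 + 0.7152×0.57758 + 0.0722×0.05613 ≈ 0.54979
Lighter = 0.70279, Darker = 0.54979
Ratio = (L_lighter + 0.05) / (L_darker + 0.05)
Ratio = (0.70279 + 0.05) / (0.54979 + 0.05) = 0.75279 / 0.59979 ≈ 1.2551
Ratio ≈ 1.26:1


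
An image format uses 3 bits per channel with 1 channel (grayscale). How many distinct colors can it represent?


Total bits = 3 bits/channel × 1 channels = 3 bits
Distinct colors = 2^3
= 8 colors


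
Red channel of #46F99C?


Color: #46F99C
R = 46 = 70
G = F9 = 249
B = 9C = 156
Red = 70


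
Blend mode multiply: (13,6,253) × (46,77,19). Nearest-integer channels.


Multiply: C = A×B/255, rounded to nearest integer
R: 13×46/255 = 598/255 ≈ 2.345 → 2
G: 6×77/255 = 462/255 ≈ 1.812 → 2
B: 253×19/255 = 4807/255 ≈ 18.851 → 19
= RGB(2, 2, 19)


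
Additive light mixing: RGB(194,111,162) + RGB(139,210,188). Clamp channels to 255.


Additive: each channel = min(255, C₁+C₂)
R: 194+139 = 333 → 255
G: 111+210 = 321 → 255
B: 162+188 = 350 → 255
= RGB(255, 255, 255)


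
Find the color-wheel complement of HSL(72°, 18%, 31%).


Complement = opposite side of color wheel = hue + 180°
H' = (72 + 180) mod 360 = 252°
S and L unchanged.
= HSL(252°, 18%, 31%)


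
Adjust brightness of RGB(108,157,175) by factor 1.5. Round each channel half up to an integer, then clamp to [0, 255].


Multiply each channel by 1.5, round half up, clamp to [0, 255]
R: 108×1.5 = 162
G: 157×1.5 = 235.5 → round → 236
B: 175×1.5 = 262.5 → round → 263 → clamp → 255
= RGB(162, 236, 255)


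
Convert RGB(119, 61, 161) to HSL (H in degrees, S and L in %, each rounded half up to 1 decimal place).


Normalize: R'=119/255≈0.4667, G'=61/255≈0.2392, B'=161/255≈0.6314
Max=161/255, Min=61/255, Δ=Max-Min=100/255
L = (Max+Min)/2 = (161+61)/510 = 222/510 = 0.43529… → L = 43.5%
L ≤ 0.5 → S = Δ/(Max+Min) = 100/(161+61) = 100/222 = 0.45045… → S = 45.0%
(the 1/255 factors cancel in S and H, so raw channel differences can be used)
Max is B' → H = 60 × ((R-G)/Δ + 4) = 60 × ((119-61)/100 + 4)
  58/100 + 4 = 0.58 + 4 = 4.58
  H = 60 × 4.58 = 274.8° → H = 274.8°
= HSL(274.8°, 45.0%, 43.5%)


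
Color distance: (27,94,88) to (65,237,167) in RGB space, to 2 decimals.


d = √[(R₁-R₂)² + (G₁-G₂)² + (B₁-B₂)²]
d = √[(27-65)² + (94-237)² + (88-167)²]
d = √[1444 + 20449 + 6241]
d = √28134
d ≈ 167.73


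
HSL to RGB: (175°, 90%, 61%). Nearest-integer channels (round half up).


H=175°, S=0.90, L=0.61
C = (1-|2L-1|)×S = (1-|0.22|)×0.90 = 0.702
H' = H/60 = 175/60 ≈ 2.9167; X = C×(1-|H' mod 2 - 1|) = 0.6435
m = L - C/2 = 0.61 - 0.351 = 0.259
Sector ⌊H'⌋ = 2 → (R',G',B') = (0.0, 0.702, 0.6435)
RGB = ((R'+m)×255, (G'+m)×255, (B'+m)×255) = (66.045, 245.055, 230.1375)
Round half up → RGB(66, 245, 230)


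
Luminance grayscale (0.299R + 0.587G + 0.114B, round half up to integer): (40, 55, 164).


Gray = 0.299×R + 0.587×G + 0.114×B
Gray = 0.299×40 + 0.587×55 + 0.114×164
Gray = 11.960 + 32.285 + 18.696
Gray = 62.941 → round half up → 63
Gray = 63


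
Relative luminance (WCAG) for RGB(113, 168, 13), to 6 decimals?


Linearize each channel (sRGB transfer function): c = v/255; c_lin = c/12.92 if c ≤ 0.04045, else ((c+0.055)/1.055)^2.4
  R: 113/255 ≈ 0.443137 > 0.04045 → ((0.443137+0.055)/1.055)^2.4 ≈ 0.165132
  G: 168/255 ≈ 0.658824 > 0.04045 → ((0.658824+0.055)/1.055)^2.4 ≈ 0.391572
  B: 13/255 ≈ 0.050980 > 0.04045 → ((0.050980+0.055)/1.055)^2.4 ≈ 0.004025
R_lin = 0.165132, G_lin = 0.391572, B_lin = 0.004025
L = 0.2126×R + 0.7152×G + 0.0722×B
L = 0.2126×0.165132 + 0.7152×0.391572 + 0.0722×0.004025
L ≈ 0.315450


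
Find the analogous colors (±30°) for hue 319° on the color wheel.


Base hue: 319°
Left analog: (319 - 30) mod 360 = 289°
Right analog: (319 + 30) mod 360 = 349°
Analogous hues = 289° and 349°


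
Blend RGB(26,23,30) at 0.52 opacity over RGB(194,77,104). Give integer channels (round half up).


C = α×F + (1-α)×B, with 1-α = 0.48
R: 0.52×26 + 0.48×194 = 13.52 + 93.12 = 106.64 → 107
G: 0.52×23 + 0.48×77 = 11.96 + 36.96 = 48.92 → 49
B: 0.52×30 + 0.48×104 = 15.60 + 49.92 = 65.52 → 66
= RGB(107, 49, 66)


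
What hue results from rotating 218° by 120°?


New hue = (H + rotation) mod 360
New hue = (218 + 120) mod 360
= 338 mod 360
= 338°


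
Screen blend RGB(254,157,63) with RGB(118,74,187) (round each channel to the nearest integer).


Screen: C = 255 - (255-A)×(255-B)/255, rounded to nearest integer
R: 255 - (255-254)×(255-118)/255 = 255 - 137/255 ≈ 255 - 0.537 = 254.463 → 254
G: 255 - (255-157)×(255-74)/255 = 255 - 17738/255 ≈ 255 - 69.561 = 185.439 → 185
B: 255 - (255-63)×(255-187)/255 = 255 - 13056/255 ≈ 255 - 51.200 = 203.800 → 204
= RGB(254, 185, 204)


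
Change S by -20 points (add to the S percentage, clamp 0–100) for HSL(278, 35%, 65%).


Original S = 35%
Adjustment = -20 percentage points
New S = 35 + (-20) = 15
Clamp to [0, 100] → 15
= HSL(278°, 15%, 65%)


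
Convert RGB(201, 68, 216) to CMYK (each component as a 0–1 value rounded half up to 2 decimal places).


R'=201/255≈0.7882, G'=68/255≈0.2667, B'=216/255≈0.8471
K = 1 - max(R',G',B') = 1 - 216/255 = 39/255 = 0.15294… → 0.15
(1-R'-K)/(1-K) simplifies to (max-R)/max with max = 216:
C = (216-201)/216 = 15/216 = 0.06944… → 0.07
M = (216-68)/216 = 148/216 = 0.68518… → 0.69
Y = (216-216)/216 = 0/216 = 0 → 0.00
= CMYK(0.07, 0.69, 0.00, 0.15)


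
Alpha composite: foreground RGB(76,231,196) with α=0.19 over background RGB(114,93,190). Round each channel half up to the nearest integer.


C = α×F + (1-α)×B, with 1-α = 0.81
R: 0.19×76 + 0.81×114 = 14.44 + 92.34 = 106.78 → 107
G: 0.19×231 + 0.81×93 = 43.89 + 75.33 = 119.22 → 119
B: 0.19×196 + 0.81×190 = 37.24 + 153.90 = 191.14 → 191
= RGB(107, 119, 191)


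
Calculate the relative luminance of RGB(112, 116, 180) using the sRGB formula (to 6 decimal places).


Linearize each channel (sRGB transfer function): c = v/255; c_lin = c/12.92 if c ≤ 0.04045, else ((c+0.055)/1.055)^2.4
  R: 112/255 ≈ 0.439216 > 0.04045 → ((0.439216+0.055)/1.055)^2.4 ≈ 0.162029
  G: 116/255 ≈ 0.454902 > 0.04045 → ((0.454902+0.055)/1.055)^2.4 ≈ 0.174647
  B: 180/255 ≈ 0.705882 > 0.04045 → ((0.705882+0.055)/1.055)^2.4 ≈ 0.456411
R_lin = 0.162029, G_lin = 0.174647, B_lin = 0.456411
L = 0.2126×R + 0.7152×G + 0.0722×B
L = 0.2126×0.162029 + 0.7152×0.174647 + 0.0722×0.456411
L ≈ 0.192308


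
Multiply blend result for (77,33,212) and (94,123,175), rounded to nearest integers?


Multiply: C = A×B/255, rounded to nearest integer
R: 77×94/255 = 7238/255 ≈ 28.384 → 28
G: 33×123/255 = 4059/255 ≈ 15.918 → 16
B: 212×175/255 = 37100/255 ≈ 145.490 → 145
= RGB(28, 16, 145)


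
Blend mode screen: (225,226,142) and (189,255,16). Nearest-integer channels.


Screen: C = 255 - (255-A)×(255-B)/255, rounded to nearest integer
R: 255 - (255-225)×(255-189)/255 = 255 - 1980/255 ≈ 255 - 7.765 = 247.235 → 247
G: 255 - (255-226)×(255-255)/255 = 255 - 0/255 ≈ 255 - 0.000 = 255.000 → 255
B: 255 - (255-142)×(255-16)/255 = 255 - 27007/255 ≈ 255 - 105.910 = 149.090 → 149
= RGB(247, 255, 149)
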